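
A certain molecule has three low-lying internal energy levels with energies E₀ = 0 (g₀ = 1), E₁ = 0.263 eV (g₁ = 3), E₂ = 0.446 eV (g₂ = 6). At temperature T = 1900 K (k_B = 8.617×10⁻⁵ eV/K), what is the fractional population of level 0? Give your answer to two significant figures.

k_BT = 8.617×10⁻⁵ × 1900 K = 0.1637 eV.
Eᵢ/kT = 0, 1.607, 2.724.
Z = Σ gᵢe^(−Eᵢ/kT) = 1·e^(−0) + 3·e^(−1.607) + 6·e^(−2.724) = 1.000 + 0.6015 + 0.3937 = 1.995.
P₀ = g₀ e^(−E₀/kT) / Z = 1.000/1.995 = 0.50.

0.50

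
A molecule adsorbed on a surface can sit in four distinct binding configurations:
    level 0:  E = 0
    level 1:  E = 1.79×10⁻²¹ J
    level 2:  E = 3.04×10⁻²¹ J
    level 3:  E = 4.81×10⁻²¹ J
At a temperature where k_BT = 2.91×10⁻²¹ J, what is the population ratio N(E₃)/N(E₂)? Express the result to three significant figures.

n₃/n₂ = exp[−(E₃−E₂)/kT] = exp(−(1.77 ×10⁻²¹ J)/(2.91 ×10⁻²¹ J)) = exp(-0.60825) = 0.544.

0.544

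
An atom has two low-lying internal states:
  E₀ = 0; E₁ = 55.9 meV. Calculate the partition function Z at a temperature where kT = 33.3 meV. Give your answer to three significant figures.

Z = 1.19

Eᵢ/kT = 0, 1.6787.
Z = Σ e^(−Eᵢ/kT) = e^(−0) + e^(−1.6787) = 1.0000 + 0.18662 = 1.1866.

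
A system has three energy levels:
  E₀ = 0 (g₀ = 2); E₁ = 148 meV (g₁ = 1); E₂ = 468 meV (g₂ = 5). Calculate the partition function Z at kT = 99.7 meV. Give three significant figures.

Eᵢ/kT = 0, 1.4845, 4.6941.
Z = Σ gᵢe^(−Eᵢ/kT) = 2·e^(−0) + 1·e^(−1.4845) + 5·e^(−4.6941) = 2.0000 + 0.22662 + 0.045745 = 2.2724.

Z = 2.27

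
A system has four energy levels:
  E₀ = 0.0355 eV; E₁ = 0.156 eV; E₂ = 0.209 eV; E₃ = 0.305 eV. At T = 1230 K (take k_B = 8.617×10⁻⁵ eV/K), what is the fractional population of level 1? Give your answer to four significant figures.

0.2013

k_BT = 8.617×10⁻⁵ × 1230 K = 0.105989 eV.
Eᵢ/kT = 0.334940, 1.47185, 1.97190, 2.87766.
Z = Σ e^(−Eᵢ/kT) = e^(−0.334940) + e^(−1.47185) + e^(−1.97190) + e^(−2.87766) = 0.715381 + 0.229501 + 0.139192 + 0.0562663 = 1.14034.
P₁ = e^(−E₁/kT) / Z = 0.229501/1.14034 = 0.2013.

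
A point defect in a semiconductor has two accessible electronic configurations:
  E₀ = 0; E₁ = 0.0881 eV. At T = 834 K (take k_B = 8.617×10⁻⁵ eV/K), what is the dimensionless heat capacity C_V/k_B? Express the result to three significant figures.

k_BT = 8.617×10⁻⁵ × 834 K = 0.071866 eV.
Eᵢ/kT = 0, 1.2259.
Z = Σ e^(−Eᵢ/kT) = e^(−0) + e^(−1.2259) = 1.0000 + 0.29349 = 1.2935.
⟨E⟩ = 0.019990 eV, ⟨E²⟩ = 0.0017611 eV².
C_V/k_B = (⟨E²⟩ − ⟨E⟩²)/(kT)² = (0.0017611 − 0.00039960)/0.0051647 = 0.264.

0.264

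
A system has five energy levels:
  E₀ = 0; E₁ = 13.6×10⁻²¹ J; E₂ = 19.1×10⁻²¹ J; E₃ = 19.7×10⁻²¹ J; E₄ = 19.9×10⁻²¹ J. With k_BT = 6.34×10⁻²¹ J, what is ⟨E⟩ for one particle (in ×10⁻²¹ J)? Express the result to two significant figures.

3.4 ×10⁻²¹ J

Eᵢ/kT = 0, 2.145, 3.013, 3.107, 3.139.
Z = Σ e^(−Eᵢ/kT) = e^(−0) + e^(−2.145) + e^(−3.013) + e^(−3.107) + e^(−3.139) = 1.000 + 0.1171 + 0.04914 + 0.04473 + 0.04333 = 1.254.
⟨E⟩ = Σ Eᵢ e^(−Eᵢ/kT) / Z = (0·1.000 + 13.6·0.1171 + 19.1·0.04914 + 19.7·0.04473 + 19.9·0.04333) / 1.254 = 3.4 ×10⁻²¹ J.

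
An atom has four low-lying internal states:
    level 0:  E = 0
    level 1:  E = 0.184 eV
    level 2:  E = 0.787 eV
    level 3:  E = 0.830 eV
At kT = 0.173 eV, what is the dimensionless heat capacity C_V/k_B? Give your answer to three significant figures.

0.475

Eᵢ/kT = 0, 1.0636, 4.5491, 4.7977.
Z = Σ e^(−Eᵢ/kT) = e^(−0) + e^(−1.0636) + e^(−4.5491) + e^(−4.7977) = 1.0000 + 0.34521 + 0.010577 + 0.0082487 = 1.3640.
⟨E⟩ = 0.057690 eV, ⟨E²⟩ = 0.017537 eV².
C_V/k_B = (⟨E²⟩ − ⟨E⟩²)/(kT)² = (0.017537 − 0.0033281)/0.029929 = 0.475.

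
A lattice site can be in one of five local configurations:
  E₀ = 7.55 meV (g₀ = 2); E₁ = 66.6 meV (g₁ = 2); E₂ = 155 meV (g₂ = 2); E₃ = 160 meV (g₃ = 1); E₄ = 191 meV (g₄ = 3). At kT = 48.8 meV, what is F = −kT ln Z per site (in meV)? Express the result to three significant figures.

Eᵢ/kT = 0.15471, 1.3648, 3.1762, 3.2787, 3.9139.
Z = Σ gᵢe^(−Eᵢ/kT) = 2·e^(−0.15471) + 2·e^(−1.3648) + 2·e^(−3.1762) + 1·e^(−3.2787) + 3·e^(−3.9139) = 1.7133 + 0.51086 + 0.083488 + 0.037677 + 0.059887 = 2.4052.
F = −kT ln Z = −48.8 × ln(2.4052) = −48.8 × 0.87763 = -42.8 meV.

-42.8 meV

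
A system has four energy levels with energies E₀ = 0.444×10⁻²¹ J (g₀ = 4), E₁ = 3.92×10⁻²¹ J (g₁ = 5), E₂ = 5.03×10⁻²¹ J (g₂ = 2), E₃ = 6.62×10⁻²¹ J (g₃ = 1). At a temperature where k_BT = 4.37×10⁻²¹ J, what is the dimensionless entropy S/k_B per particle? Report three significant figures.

2.37

Eᵢ/kT = 0.10160, 0.89703, 1.1510, 1.5149.
Z = Σ gᵢe^(−Eᵢ/kT) = 4·e^(−0.10160) + 5·e^(−0.89703) + 2·e^(−1.1510) + 1·e^(−1.5149) = 3.6136 + 2.0389 + 0.63264 + 0.21983 = 6.5050.
⟨E⟩ = Σ EᵢPᵢ = 2.1882 ×10⁻²¹ J.
S/k_B = ln Z + ⟨E⟩/kT = ln(6.5050) + 2.1882/4.37 = 1.8726 + 0.50073 = 2.37.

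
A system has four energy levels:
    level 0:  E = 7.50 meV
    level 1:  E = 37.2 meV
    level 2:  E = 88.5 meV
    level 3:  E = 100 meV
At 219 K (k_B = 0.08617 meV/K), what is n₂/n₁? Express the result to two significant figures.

k_BT = 0.08617 × 219 K = 18.87 meV.
n₂/n₁ = exp[−(E₂−E₁)/kT] = exp(−(51.3 meV)/(18.87 meV)) = exp(-2.719) = 0.066.

0.066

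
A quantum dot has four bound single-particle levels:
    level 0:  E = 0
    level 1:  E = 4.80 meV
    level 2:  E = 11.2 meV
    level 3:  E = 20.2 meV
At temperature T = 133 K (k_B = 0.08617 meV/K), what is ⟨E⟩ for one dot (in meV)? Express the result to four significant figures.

k_BT = 0.08617 × 133 K = 11.4606 meV.
Eᵢ/kT = 0, 0.418826, 0.977261, 1.76256.
Z = Σ e^(−Eᵢ/kT) = e^(−0) + e^(−0.418826) + e^(−0.977261) + e^(−1.76256) = 1.00000 + 0.657819 + 0.376340 + 0.171605 = 2.20576.
⟨E⟩ = Σ Eᵢ e^(−Eᵢ/kT) / Z = (0·1.00000 + 4.80·0.657819 + 11.2·0.376340 + 20.2·0.171605) / 2.20576 = 4.914 meV.

4.914 meV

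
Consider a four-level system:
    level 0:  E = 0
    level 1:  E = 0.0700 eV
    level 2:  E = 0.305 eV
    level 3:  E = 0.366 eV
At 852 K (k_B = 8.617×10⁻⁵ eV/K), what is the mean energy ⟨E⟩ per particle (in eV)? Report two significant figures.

k_BT = 8.617×10⁻⁵ × 852 K = 0.07342 eV.
Eᵢ/kT = 0, 0.9534, 4.154, 4.985.
Z = Σ e^(−Eᵢ/kT) = e^(−0) + e^(−0.9534) + e^(−4.154) + e^(−4.985) = 1.000 + 0.3854 + 0.01570 + 0.006840 = 1.408.
⟨E⟩ = Σ Eᵢ e^(−Eᵢ/kT) / Z = (0·1.000 + 0.0700·0.3854 + 0.305·0.01570 + 0.366·0.006840) / 1.408 = 0.024 eV.

0.024 eV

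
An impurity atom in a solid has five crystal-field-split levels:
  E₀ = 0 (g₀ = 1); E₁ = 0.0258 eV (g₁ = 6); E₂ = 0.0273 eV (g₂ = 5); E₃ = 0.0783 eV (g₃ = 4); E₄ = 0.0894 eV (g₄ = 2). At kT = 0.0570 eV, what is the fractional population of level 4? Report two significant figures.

0.045

Eᵢ/kT = 0, 0.4526, 0.4789, 1.374, 1.568.
Z = Σ gᵢe^(−Eᵢ/kT) = 1·e^(−0) + 6·e^(−0.4526) + 5·e^(−0.4789) + 4·e^(−1.374) + 2·e^(−1.568) = 1.000 + 3.816 + 3.097 + 1.012 + 0.4169 = 9.342.
P₄ = g₄ e^(−E₄/kT) / Z = 0.4169/9.342 = 0.045.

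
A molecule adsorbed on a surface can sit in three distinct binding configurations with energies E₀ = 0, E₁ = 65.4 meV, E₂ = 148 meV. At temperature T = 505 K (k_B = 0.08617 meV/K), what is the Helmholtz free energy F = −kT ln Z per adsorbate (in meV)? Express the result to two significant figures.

-9.9 meV

k_BT = 0.08617 × 505 K = 43.52 meV.
Eᵢ/kT = 0, 1.503, 3.401.
Z = Σ e^(−Eᵢ/kT) = e^(−0) + e^(−1.503) + e^(−3.401) = 1.000 + 0.2225 + 0.03334 = 1.256.
F = −kT ln Z = −43.52 × ln(1.256) = −43.52 × 0.2279 = -9.9 meV.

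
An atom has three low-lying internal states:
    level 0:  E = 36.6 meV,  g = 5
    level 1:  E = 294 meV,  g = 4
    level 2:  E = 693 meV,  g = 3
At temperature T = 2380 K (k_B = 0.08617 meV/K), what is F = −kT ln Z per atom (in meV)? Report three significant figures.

-340 meV

k_BT = 0.08617 × 2380 K = 205.08 meV.
Eᵢ/kT = 0.17847, 1.4336, 3.3792.
Z = Σ gᵢe^(−Eᵢ/kT) = 5·e^(−0.17847) + 4·e^(−1.4336) + 3·e^(−3.3792) = 4.1827 + 0.95380 + 0.10222 = 5.2387.
F = −kT ln Z = −205.08 × ln(5.2387) = −205.08 × 1.6561 = -340 meV.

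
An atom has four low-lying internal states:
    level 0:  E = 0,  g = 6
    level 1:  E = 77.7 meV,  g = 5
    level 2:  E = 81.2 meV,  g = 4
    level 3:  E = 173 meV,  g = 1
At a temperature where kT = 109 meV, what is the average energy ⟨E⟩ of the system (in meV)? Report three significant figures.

Eᵢ/kT = 0, 0.71284, 0.74495, 1.5872.
Z = Σ gᵢe^(−Eᵢ/kT) = 6·e^(−0) + 5·e^(−0.71284) + 4·e^(−0.74495) + 1·e^(−1.5872) = 6.0000 + 2.4512 + 1.8990 + 0.20450 = 10.555.
⟨E⟩ = Σ Eᵢ gᵢe^(−Eᵢ/kT) / Z = (0·6.0000 + 77.7·2.4512 + 81.2·1.8990 + 173·0.20450) / 10.555 = 36.0 meV.

36.0 meV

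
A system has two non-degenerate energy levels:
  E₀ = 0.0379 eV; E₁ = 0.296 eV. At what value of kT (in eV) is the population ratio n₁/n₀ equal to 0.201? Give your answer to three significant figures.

n₁/n₀ = exp[−(E₁−E₀)/kT] = 0.201.
⇒ (E₁−E₀)/kT = ln(1/0.201) = ln(4.9751) = 1.6044.
kT = 0.2581 eV / 1.6044 = 0.161 eV.

0.161 eV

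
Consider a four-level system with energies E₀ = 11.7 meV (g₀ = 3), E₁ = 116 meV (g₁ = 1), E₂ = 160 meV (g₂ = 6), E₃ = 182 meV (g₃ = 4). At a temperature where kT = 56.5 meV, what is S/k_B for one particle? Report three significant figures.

Eᵢ/kT = 0.20708, 2.0531, 2.8319, 3.2212.
Z = Σ gᵢe^(−Eᵢ/kT) = 3·e^(−0.20708) + 1·e^(−2.0531) + 6·e^(−2.8319) + 4·e^(−3.2212) = 2.4389 + 0.12834 + 0.35341 + 0.15963 = 3.0803.
⟨E⟩ = Σ EᵢPᵢ = 41.886 meV.
S/k_B = ln Z + ⟨E⟩/kT = ln(3.0803) + 41.886/56.5 = 1.1250 + 0.74135 = 1.87.

1.87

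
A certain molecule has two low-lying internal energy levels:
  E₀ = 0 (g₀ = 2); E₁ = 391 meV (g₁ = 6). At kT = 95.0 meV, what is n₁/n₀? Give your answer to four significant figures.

0.04894

n₁/n₀ = (g₁/g₀) exp[−(E₁−E₀)/kT] = (6/2) × exp(−(391 meV)/(95.0 meV)) = (6/2) × exp(-4.11579) = 0.04894.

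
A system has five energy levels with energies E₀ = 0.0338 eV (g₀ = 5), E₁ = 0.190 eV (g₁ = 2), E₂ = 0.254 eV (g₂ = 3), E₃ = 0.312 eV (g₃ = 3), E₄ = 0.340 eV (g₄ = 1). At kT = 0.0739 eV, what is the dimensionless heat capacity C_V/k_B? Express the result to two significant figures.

0.62

Eᵢ/kT = 0.4574, 2.571, 3.437, 4.222, 4.601.
Z = Σ gᵢe^(−Eᵢ/kT) = 5·e^(−0.4574) + 2·e^(−2.571) + 3·e^(−3.437) + 3·e^(−4.222) + 1·e^(−4.601) = 3.165 + 0.1529 + 0.09648 + 0.04401 + 0.01004 = 3.468.
⟨E⟩ = 0.05123 eV, ⟨E²⟩ = 0.005999 eV².
C_V/k_B = (⟨E²⟩ − ⟨E⟩²)/(kT)² = (0.005999 − 0.002625)/0.005461 = 0.62.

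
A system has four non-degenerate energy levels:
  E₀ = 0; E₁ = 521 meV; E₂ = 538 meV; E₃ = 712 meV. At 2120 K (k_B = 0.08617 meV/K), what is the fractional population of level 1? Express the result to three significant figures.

k_BT = 0.08617 × 2120 K = 182.68 meV.
Eᵢ/kT = 0, 2.8520, 2.9450, 3.8975.
Z = Σ e^(−Eᵢ/kT) = e^(−0) + e^(−2.8520) + e^(−2.9450) + e^(−3.8975) = 1.0000 + 0.057729 + 0.052602 + 0.020293 = 1.1306.
P₁ = e^(−E₁/kT) / Z = 0.057729/1.1306 = 0.0511.

0.0511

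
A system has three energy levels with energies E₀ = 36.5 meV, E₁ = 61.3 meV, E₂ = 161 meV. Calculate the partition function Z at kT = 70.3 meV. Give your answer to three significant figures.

Z = 1.11

Eᵢ/kT = 0.51920, 0.87198, 2.2902.
Z = Σ e^(−Eᵢ/kT) = e^(−0.51920) + e^(−0.87198) + e^(−2.2902) = 0.59500 + 0.41812 + 0.10125 = 1.1144.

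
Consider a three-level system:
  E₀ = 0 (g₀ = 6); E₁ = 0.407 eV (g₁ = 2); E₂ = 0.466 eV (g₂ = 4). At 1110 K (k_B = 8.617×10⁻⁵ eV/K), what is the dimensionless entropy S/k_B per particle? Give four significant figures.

1.846

k_BT = 8.617×10⁻⁵ × 1110 K = 0.0956487 eV.
Eᵢ/kT = 0, 4.25515, 4.87200.
Z = Σ gᵢe^(−Eᵢ/kT) = 6·e^(−0) + 2·e^(−4.25515) + 4·e^(−4.87200) = 6.00000 + 0.0283819 + 0.0306321 = 6.05901.
⟨E⟩ = Σ EᵢPᵢ = 0.00426241 eV.
S/k_B = ln Z + ⟨E⟩/kT = ln(6.05901) + 0.00426241/0.0956487 = 1.80155 + 0.0445632 = 1.846.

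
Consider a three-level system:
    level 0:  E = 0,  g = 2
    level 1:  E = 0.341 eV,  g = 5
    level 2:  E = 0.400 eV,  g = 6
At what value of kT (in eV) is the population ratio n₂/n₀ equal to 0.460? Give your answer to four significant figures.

n₂/n₀ = (g₂/g₀) exp[−(E₂−E₀)/kT] = 0.460.
⇒ (E₂−E₀)/kT = ln((6/2)/0.460) = ln(6.52174) = 1.87514.
kT = 0.400 eV / 1.87514 = 0.2133 eV.

0.2133 eV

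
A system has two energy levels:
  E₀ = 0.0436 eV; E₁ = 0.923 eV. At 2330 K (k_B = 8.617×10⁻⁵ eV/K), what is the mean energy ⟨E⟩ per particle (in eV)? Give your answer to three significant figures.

k_BT = 8.617×10⁻⁵ × 2330 K = 0.20078 eV.
Eᵢ/kT = 0.21715, 4.5971.
Z = Σ e^(−Eᵢ/kT) = e^(−0.21715) + e^(−4.5971) = 0.80481 + 0.010081 = 0.81489.
⟨E⟩ = Σ Eᵢ e^(−Eᵢ/kT) / Z = (0.0436·0.80481 + 0.923·0.010081) / 0.81489 = 0.0545 eV.

0.0545 eV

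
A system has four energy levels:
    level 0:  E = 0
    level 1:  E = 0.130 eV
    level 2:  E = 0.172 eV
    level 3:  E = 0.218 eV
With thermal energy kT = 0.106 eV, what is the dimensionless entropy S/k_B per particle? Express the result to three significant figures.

Eᵢ/kT = 0, 1.2264, 1.6226, 2.0566.
Z = Σ e^(−Eᵢ/kT) = e^(−0) + e^(−1.2264) + e^(−1.6226) + e^(−2.0566) = 1.0000 + 0.29335 + 0.19738 + 0.12789 = 1.6186.
⟨E⟩ = Σ EᵢPᵢ = 0.061760 eV.
S/k_B = ln Z + ⟨E⟩/kT = ln(1.6186) + 0.061760/0.106 = 0.48156 + 0.58264 = 1.06.

1.06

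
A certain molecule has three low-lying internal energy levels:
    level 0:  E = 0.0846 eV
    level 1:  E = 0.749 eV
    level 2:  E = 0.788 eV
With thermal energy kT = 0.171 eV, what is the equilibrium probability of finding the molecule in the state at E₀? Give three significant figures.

Eᵢ/kT = 0.49474, 4.3801, 4.6082.
Z = Σ e^(−Eᵢ/kT) = e^(−0.49474) + e^(−4.3801) + e^(−4.6082) = 0.60973 + 0.012524 + 0.0099697 = 0.63222.
P₀ = e^(−E₀/kT) / Z = 0.60973/0.63222 = 0.964.

0.964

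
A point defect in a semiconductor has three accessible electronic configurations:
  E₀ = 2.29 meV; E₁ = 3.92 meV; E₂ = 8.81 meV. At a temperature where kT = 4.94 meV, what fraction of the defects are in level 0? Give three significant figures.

0.503

Eᵢ/kT = 0.46356, 0.79352, 1.7834.
Z = Σ e^(−Eᵢ/kT) = e^(−0.46356) + e^(−0.79352) + e^(−1.7834) = 0.62904 + 0.45225 + 0.16807 = 1.2494.
P₀ = e^(−E₀/kT) / Z = 0.62904/1.2494 = 0.503.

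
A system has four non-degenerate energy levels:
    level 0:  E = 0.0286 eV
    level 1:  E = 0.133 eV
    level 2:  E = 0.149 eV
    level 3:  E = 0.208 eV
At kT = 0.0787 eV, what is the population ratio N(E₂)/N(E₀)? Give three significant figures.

n₂/n₀ = exp[−(E₂−E₀)/kT] = exp(−(0.1204 eV)/(0.0787 eV)) = exp(-1.5299) = 0.217.

0.217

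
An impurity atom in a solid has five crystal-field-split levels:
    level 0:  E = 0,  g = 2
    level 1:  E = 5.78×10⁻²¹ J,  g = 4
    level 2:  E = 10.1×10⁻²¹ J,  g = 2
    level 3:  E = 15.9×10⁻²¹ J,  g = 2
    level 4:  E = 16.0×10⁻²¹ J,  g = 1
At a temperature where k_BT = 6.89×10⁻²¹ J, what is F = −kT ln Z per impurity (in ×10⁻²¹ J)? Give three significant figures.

Eᵢ/kT = 0, 0.83890, 1.4659, 2.3077, 2.3222.
Z = Σ gᵢe^(−Eᵢ/kT) = 2·e^(−0) + 4·e^(−0.83890) + 2·e^(−1.4659) + 2·e^(−2.3077) + 1·e^(−2.3222) = 2.0000 + 1.7287 + 0.46174 + 0.19898 + 0.098058 = 4.4875.
F = −kT ln Z = −6.89 × ln(4.4875) = −6.89 × 1.5013 = -10.3 ×10⁻²¹ J.

-10.3 ×10⁻²¹ J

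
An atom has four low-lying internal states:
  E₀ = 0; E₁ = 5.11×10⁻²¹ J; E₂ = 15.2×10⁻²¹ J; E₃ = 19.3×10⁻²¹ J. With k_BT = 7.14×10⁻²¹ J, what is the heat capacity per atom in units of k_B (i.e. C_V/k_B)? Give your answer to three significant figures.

Eᵢ/kT = 0, 0.71569, 2.1289, 2.7031.
Z = Σ e^(−Eᵢ/kT) = e^(−0) + e^(−0.71569) + e^(−2.1289) + e^(−2.7031) = 1.0000 + 0.48885 + 0.11897 + 0.066997 = 1.6748.
⟨E⟩ = 3.3433, ⟨E²⟩ = 38.934.
C_V/k_B = (⟨E²⟩ − ⟨E⟩²)/(kT)² = (38.934 − 11.178)/50.980 = 0.544.

0.544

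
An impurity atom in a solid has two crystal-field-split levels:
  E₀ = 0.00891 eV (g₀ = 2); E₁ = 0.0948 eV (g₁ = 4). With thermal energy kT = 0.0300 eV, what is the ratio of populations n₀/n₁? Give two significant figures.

8.8

n₀/n₁ = (g₀/g₁) exp[−(E₀−E₁)/kT] = (2/4) × exp(−(-0.08589 eV)/(0.0300 eV)) = (2/4) × exp(2.863) = 8.8.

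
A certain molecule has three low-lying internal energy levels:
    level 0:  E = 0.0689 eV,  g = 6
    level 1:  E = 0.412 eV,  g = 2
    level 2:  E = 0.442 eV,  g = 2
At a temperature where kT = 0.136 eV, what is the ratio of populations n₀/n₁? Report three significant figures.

n₀/n₁ = (g₀/g₁) exp[−(E₀−E₁)/kT] = (6/2) × exp(−(-0.3431 eV)/(0.136 eV)) = (6/2) × exp(2.5228) = 37.4.

37.4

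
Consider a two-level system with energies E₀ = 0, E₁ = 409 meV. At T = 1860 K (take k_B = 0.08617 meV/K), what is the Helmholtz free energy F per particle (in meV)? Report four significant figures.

-12.03 meV

k_BT = 0.08617 × 1860 K = 160.276 meV.
Eᵢ/kT = 0, 2.55185.
Z = Σ e^(−Eᵢ/kT) = e^(−0) + e^(−2.55185) = 1.00000 + 0.0779373 = 1.07794.
F = −kT ln Z = −160.276 × ln(1.07794) = −160.276 × 0.0750518 = -12.03 meV.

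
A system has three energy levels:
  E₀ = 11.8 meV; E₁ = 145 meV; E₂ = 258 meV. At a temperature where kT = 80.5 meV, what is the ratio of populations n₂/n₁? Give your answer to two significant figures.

n₂/n₁ = exp[−(E₂−E₁)/kT] = exp(−(113 meV)/(80.5 meV)) = exp(-1.404) = 0.25.

0.25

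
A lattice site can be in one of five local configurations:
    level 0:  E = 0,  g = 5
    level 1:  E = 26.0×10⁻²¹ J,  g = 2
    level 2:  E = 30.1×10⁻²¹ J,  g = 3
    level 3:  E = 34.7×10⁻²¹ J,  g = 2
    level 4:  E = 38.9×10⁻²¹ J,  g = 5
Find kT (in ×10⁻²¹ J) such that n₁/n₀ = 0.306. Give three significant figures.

97.1 ×10⁻²¹ J

n₁/n₀ = (g₁/g₀) exp[−(E₁−E₀)/kT] = 0.306.
⇒ (E₁−E₀)/kT = ln((2/5)/0.306) = ln(1.3072) = 0.26789.
kT = 26.0 ×10⁻²¹ J / 0.26789 = 97.1 ×10⁻²¹ J.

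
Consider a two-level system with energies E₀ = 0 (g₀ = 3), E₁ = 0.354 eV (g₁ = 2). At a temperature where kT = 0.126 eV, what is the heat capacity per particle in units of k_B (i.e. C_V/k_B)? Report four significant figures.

Eᵢ/kT = 0, 2.80952.
Z = Σ gᵢe^(−Eᵢ/kT) = 3·e^(−0) + 2·e^(−2.80952) = 3.00000 + 0.120468 = 3.12047.
⟨E⟩ = 0.0136664 eV, ⟨E²⟩ = 0.00483791 eV².
C_V/k_B = (⟨E²⟩ − ⟨E⟩²)/(kT)² = (0.00483791 − 0.000186770)/0.0158760 = 0.2930.

0.2930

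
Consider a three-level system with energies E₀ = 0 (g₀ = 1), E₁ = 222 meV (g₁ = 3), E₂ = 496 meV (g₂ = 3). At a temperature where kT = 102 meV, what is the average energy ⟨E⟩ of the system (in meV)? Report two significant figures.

Eᵢ/kT = 0, 2.176, 4.863.
Z = Σ gᵢe^(−Eᵢ/kT) = 1·e^(−0) + 3·e^(−2.176) + 3·e^(−4.863) = 1.000 + 0.3405 + 0.02318 = 1.364.
⟨E⟩ = Σ Eᵢ gᵢe^(−Eᵢ/kT) / Z = (0·1.000 + 222·0.3405 + 496·0.02318) / 1.364 = 64 meV.

64 meV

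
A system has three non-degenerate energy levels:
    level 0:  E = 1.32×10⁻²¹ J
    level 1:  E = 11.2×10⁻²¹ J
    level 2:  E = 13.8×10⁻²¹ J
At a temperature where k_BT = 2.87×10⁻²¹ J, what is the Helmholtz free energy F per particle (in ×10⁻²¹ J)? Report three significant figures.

1.19 ×10⁻²¹ J

Eᵢ/kT = 0.45993, 3.9024, 4.8084.
Z = Σ e^(−Eᵢ/kT) = e^(−0.45993) + e^(−3.9024) + e^(−4.8084) = 0.63133 + 0.020193 + 0.0081609 = 0.65968.
F = −kT ln Z = −2.87 × ln(0.65968) = −2.87 × -0.41600 = 1.19 ×10⁻²¹ J.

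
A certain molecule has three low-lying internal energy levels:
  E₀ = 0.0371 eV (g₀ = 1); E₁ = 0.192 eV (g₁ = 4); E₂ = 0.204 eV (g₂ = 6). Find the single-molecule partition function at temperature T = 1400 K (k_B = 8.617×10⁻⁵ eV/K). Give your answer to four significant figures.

k_BT = 8.617×10⁻⁵ × 1400 K = 0.120638 eV.
Eᵢ/kT = 0.307532, 1.59154, 1.69101.
Z = Σ gᵢe^(−Eᵢ/kT) = 1·e^(−0.307532) + 4·e^(−1.59154) + 6·e^(−1.69101) = 0.735259 + 0.814447 + 1.10600 = 2.65571.

Z = 2.656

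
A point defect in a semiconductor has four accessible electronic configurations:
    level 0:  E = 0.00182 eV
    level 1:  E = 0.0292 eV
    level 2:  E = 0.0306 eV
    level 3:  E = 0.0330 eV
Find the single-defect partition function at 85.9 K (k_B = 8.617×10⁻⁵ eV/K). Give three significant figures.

k_BT = 8.617×10⁻⁵ × 85.9 K = 0.0074020 eV.
Eᵢ/kT = 0.24588, 3.9449, 4.1340, 4.4583.
Z = Σ e^(−Eᵢ/kT) = e^(−0.24588) + e^(−3.9449) + e^(−4.1340) + e^(−4.4583) = 0.78202 + 0.019353 + 0.016019 + 0.011582 = 0.82897.

Z = 0.829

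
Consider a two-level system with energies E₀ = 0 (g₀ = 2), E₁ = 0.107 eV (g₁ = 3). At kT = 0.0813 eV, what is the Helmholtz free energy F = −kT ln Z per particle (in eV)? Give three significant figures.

Eᵢ/kT = 0, 1.3161.
Z = Σ gᵢe^(−Eᵢ/kT) = 2·e^(−0) + 3·e^(−1.3161) = 2.0000 + 0.80454 = 2.8045.
F = −kT ln Z = −0.0813 × ln(2.8045) = −0.0813 × 1.0312 = -0.0838 eV.

-0.0838 eV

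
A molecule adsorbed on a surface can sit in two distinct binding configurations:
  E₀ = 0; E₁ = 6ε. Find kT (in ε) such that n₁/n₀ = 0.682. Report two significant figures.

16 ε

n₁/n₀ = exp[−(E₁−E₀)/kT] = 0.682.
⇒ (E₁−E₀)/kT = ln(1/0.682) = ln(1.466) = 0.3825.
kT = 6ε / 0.3825 = 16 ε.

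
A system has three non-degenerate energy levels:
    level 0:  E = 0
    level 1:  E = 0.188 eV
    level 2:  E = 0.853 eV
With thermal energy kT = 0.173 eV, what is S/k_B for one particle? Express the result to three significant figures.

0.595

Eᵢ/kT = 0, 1.0867, 4.9306.
Z = Σ e^(−Eᵢ/kT) = e^(−0) + e^(−1.0867) + e^(−4.9306) = 1.0000 + 0.33733 + 0.0072222 = 1.3446.
⟨E⟩ = Σ EᵢPᵢ = 0.051747 eV.
S/k_B = ln Z + ⟨E⟩/kT = ln(1.3446) + 0.051747/0.173 = 0.29610 + 0.29912 = 0.595.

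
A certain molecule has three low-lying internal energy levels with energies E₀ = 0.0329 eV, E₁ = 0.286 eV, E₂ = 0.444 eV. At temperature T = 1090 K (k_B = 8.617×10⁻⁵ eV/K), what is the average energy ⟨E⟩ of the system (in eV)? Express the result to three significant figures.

0.0535 eV

k_BT = 8.617×10⁻⁵ × 1090 K = 0.093925 eV.
Eᵢ/kT = 0.35028, 3.0450, 4.7272.
Z = Σ e^(−Eᵢ/kT) = e^(−0.35028) + e^(−3.0450) + e^(−4.7272) = 0.70449 + 0.047596 + 0.0088512 = 0.76094.
⟨E⟩ = Σ Eᵢ e^(−Eᵢ/kT) / Z = (0.0329·0.70449 + 0.286·0.047596 + 0.444·0.0088512) / 0.76094 = 0.0535 eV.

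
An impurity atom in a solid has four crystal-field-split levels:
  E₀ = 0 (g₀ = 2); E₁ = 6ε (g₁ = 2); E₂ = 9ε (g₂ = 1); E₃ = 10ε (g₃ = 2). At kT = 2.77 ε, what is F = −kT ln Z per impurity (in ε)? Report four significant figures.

Eᵢ/kT = 0, 2.16606, 3.24910, 3.61011.
Z = Σ gᵢe^(−Eᵢ/kT) = 2·e^(−0) + 2·e^(−2.16606) + 1·e^(−3.24910) + 2·e^(−3.61011) = 2.00000 + 0.229257 + 0.0388091 + 0.0540977 = 2.32216.
F = −kT ln Z = −2.77 × ln(2.32216) = −2.77 × 0.842498 = -2.334 ε.

-2.334 ε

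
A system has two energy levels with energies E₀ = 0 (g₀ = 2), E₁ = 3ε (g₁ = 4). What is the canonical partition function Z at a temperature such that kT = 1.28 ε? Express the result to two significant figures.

Z = 2.4

Eᵢ/kT = 0, 2.344.
Z = Σ gᵢe^(−Eᵢ/kT) = 2·e^(−0) + 4·e^(−2.344) = 2.000 + 0.3838 = 2.384.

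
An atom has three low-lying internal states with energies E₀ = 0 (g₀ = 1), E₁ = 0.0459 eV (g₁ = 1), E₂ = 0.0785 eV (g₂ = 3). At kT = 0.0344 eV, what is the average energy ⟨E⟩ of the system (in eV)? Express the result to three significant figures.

0.0230 eV

Eᵢ/kT = 0, 1.3343, 2.2820.
Z = Σ gᵢe^(−Eᵢ/kT) = 1·e^(−0) + 1·e^(−1.3343) + 3·e^(−2.2820) = 1.0000 + 0.26334 + 0.30624 = 1.5696.
⟨E⟩ = Σ Eᵢ gᵢe^(−Eᵢ/kT) / Z = (0·1.0000 + 0.0459·0.26334 + 0.0785·0.30624) / 1.5696 = 0.0230 eV.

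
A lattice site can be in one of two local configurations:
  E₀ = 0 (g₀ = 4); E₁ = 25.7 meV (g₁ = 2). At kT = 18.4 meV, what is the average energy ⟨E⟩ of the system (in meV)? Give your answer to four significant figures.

Eᵢ/kT = 0, 1.39674.
Z = Σ gᵢe^(−Eᵢ/kT) = 4·e^(−0) + 2·e^(−1.39674) = 4.00000 + 0.494804 = 4.49480.
⟨E⟩ = Σ Eᵢ gᵢe^(−Eᵢ/kT) / Z = (0·4.00000 + 25.7·0.494804) / 4.49480 = 2.829 meV.

2.829 meV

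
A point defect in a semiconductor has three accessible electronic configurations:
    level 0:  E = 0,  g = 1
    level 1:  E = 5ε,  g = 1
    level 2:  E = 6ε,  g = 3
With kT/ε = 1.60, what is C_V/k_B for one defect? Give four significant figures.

1.145

Eᵢ/kT = 0, 3.12500, 3.75000.
Z = Σ gᵢe^(−Eᵢ/kT) = 1·e^(−0) + 1·e^(−3.12500) + 3·e^(−3.75000) = 1.00000 + 0.0439369 + 0.0705532 = 1.11449.
⟨E⟩ = 0.576949 ε, ⟨E²⟩ = 3.26458 ε².
C_V/k_B = (⟨E²⟩ − ⟨E⟩²)/(kT)² = (3.26458 − 0.332870)/2.56000 = 1.145.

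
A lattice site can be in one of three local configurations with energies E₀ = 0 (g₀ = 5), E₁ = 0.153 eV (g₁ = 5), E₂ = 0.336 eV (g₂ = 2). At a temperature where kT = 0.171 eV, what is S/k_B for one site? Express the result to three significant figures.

2.32

Eᵢ/kT = 0, 0.89474, 1.9649.
Z = Σ gᵢe^(−Eᵢ/kT) = 5·e^(−0) + 5·e^(−0.89474) + 2·e^(−1.9649) = 5.0000 + 2.0436 + 0.28034 = 7.3239.
⟨E⟩ = Σ EᵢPᵢ = 0.055553 eV.
S/k_B = ln Z + ⟨E⟩/kT = ln(7.3239) + 0.055553/0.171 = 1.9911 + 0.32487 = 2.32.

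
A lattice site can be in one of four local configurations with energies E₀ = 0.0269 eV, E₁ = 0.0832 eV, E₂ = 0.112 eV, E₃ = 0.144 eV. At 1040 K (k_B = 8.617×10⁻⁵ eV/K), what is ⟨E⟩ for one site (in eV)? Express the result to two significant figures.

k_BT = 8.617×10⁻⁵ × 1040 K = 0.08962 eV.
Eᵢ/kT = 0.3002, 0.9284, 1.250, 1.607.
Z = Σ e^(−Eᵢ/kT) = e^(−0.3002) + e^(−0.9284) + e^(−1.250) + e^(−1.607) = 0.7407 + 0.3952 + 0.2865 + 0.2005 = 1.623.
⟨E⟩ = Σ Eᵢ e^(−Eᵢ/kT) / Z = (0.0269·0.7407 + 0.0832·0.3952 + 0.112·0.2865 + 0.144·0.2005) / 1.623 = 0.070 eV.

0.070 eV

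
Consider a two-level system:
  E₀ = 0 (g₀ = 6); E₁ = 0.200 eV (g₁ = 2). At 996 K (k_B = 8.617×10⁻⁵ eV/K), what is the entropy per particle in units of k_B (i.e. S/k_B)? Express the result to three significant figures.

k_BT = 8.617×10⁻⁵ × 996 K = 0.085825 eV.
Eᵢ/kT = 0, 2.3303.
Z = Σ gᵢe^(−Eᵢ/kT) = 6·e^(−0) + 2·e^(−2.3303) = 6.0000 + 0.19453 = 6.1945.
⟨E⟩ = Σ EᵢPᵢ = 0.0062807 eV.
S/k_B = ln Z + ⟨E⟩/kT = ln(6.1945) + 0.0062807/0.085825 = 1.8237 + 0.073180 = 1.90.

1.90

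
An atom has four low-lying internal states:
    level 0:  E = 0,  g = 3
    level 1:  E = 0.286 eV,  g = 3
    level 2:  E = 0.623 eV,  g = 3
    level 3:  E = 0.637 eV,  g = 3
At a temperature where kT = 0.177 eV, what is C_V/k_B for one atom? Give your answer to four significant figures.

0.8135

Eᵢ/kT = 0, 1.61582, 3.51977, 3.59887.
Z = Σ gᵢe^(−Eᵢ/kT) = 3·e^(−0) + 3·e^(−1.61582) + 3·e^(−3.51977) + 3·e^(−3.59887) = 3.00000 + 0.596183 + 0.0888187 + 0.0820638 = 3.76707.
⟨E⟩ = 0.0738285 eV, ⟨E²⟩ = 0.0309358 eV².
C_V/k_B = (⟨E²⟩ − ⟨E⟩²)/(kT)² = (0.0309358 − 0.00545065)/0.0313290 = 0.8135.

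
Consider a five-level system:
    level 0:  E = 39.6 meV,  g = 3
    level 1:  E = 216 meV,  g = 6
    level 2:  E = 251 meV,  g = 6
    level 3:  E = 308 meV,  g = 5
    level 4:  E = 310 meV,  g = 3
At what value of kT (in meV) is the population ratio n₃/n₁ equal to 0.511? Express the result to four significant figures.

188.1 meV

n₃/n₁ = (g₃/g₁) exp[−(E₃−E₁)/kT] = 0.511.
⇒ (E₃−E₁)/kT = ln((5/6)/0.511) = ln(1.63079) = 0.489065.
kT = 92 meV / 0.489065 = 188.1 meV.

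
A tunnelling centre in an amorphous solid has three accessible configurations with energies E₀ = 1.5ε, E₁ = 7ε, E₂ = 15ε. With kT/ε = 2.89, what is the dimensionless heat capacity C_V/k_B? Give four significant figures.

0.5626

Eᵢ/kT = 0.519031, 2.42215, 5.19031.
Z = Σ e^(−Eᵢ/kT) = e^(−0.519031) + e^(−2.42215) + e^(−5.19031) = 0.595097 + 0.0887306 + 0.00557028 = 0.689398.
⟨E⟩ = 2.31697 ε, ⟨E²⟩ = 10.0669 ε².
C_V/k_B = (⟨E²⟩ − ⟨E⟩²)/(kT)² = (10.0669 − 5.36835)/8.35210 = 0.5626.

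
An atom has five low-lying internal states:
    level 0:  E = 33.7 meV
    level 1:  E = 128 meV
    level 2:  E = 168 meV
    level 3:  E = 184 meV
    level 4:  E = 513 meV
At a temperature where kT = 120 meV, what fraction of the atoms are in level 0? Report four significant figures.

0.4793

Eᵢ/kT = 0.280833, 1.06667, 1.40000, 1.53333, 4.27500.
Z = Σ e^(−Eᵢ/kT) = e^(−0.280833) + e^(−1.06667) + e^(−1.40000) + e^(−1.53333) + e^(−4.27500) = 0.755154 + 0.344153 + 0.246597 + 0.215816 + 0.0139120 = 1.57563.
P₀ = e^(−E₀/kT) / Z = 0.755154/1.57563 = 0.4793.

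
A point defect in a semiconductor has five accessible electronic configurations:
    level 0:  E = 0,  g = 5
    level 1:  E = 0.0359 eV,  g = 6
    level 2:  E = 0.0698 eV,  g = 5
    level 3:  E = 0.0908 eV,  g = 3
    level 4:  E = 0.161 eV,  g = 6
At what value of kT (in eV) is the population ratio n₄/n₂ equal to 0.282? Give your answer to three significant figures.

0.0630 eV

n₄/n₂ = (g₄/g₂) exp[−(E₄−E₂)/kT] = 0.282.
⇒ (E₄−E₂)/kT = ln((6/5)/0.282) = ln(4.2553) = 1.4482.
kT = 0.0912 eV / 1.4482 = 0.0630 eV.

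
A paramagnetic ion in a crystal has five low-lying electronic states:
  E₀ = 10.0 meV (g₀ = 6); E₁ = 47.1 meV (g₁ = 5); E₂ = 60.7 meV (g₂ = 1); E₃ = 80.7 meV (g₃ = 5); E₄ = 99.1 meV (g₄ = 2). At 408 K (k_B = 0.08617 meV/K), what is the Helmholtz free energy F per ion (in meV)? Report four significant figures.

-66.48 meV

k_BT = 0.08617 × 408 K = 35.1574 meV.
Eᵢ/kT = 0.284435, 1.33969, 1.72652, 2.29539, 2.81875.
Z = Σ gᵢe^(−Eᵢ/kT) = 6·e^(−0.284435) + 5·e^(−1.33969) + 1·e^(−1.72652) + 5·e^(−2.29539) + 2·e^(−2.81875) = 4.51464 + 1.30963 + 0.177902 + 0.503611 + 0.119361 = 6.62514.
F = −kT ln Z = −35.1574 × ln(6.62514) = −35.1574 × 1.89087 = -66.48 meV.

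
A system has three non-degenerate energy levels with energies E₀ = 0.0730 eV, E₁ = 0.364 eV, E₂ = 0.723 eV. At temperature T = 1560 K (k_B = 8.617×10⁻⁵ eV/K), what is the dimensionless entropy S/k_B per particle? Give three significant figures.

0.371

k_BT = 8.617×10⁻⁵ × 1560 K = 0.13443 eV.
Eᵢ/kT = 0.54303, 2.7077, 5.3783.
Z = Σ e^(−Eᵢ/kT) = e^(−0.54303) + e^(−2.7077) + e^(−5.3783) = 0.58099 + 0.066690 + 0.0046157 = 0.65230.
⟨E⟩ = Σ EᵢPᵢ = 0.10735 eV.
S/k_B = ln Z + ⟨E⟩/kT = ln(0.65230) + 0.10735/0.13443 = -0.42725 + 0.79856 = 0.371.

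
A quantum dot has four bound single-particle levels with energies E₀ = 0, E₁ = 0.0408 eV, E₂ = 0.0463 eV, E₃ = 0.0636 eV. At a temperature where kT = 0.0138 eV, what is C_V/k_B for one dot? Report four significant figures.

Eᵢ/kT = 0, 2.95652, 3.35507, 4.60870.
Z = Σ e^(−Eᵢ/kT) = e^(−0) + e^(−2.95652) + e^(−3.35507) + e^(−4.60870) = 1.00000 + 0.0519996 + 0.0349069 + 0.00996476 = 1.09687.
⟨E⟩ = 0.00398546 eV, ⟨E²⟩ = 0.000183884 eV².
C_V/k_B = (⟨E²⟩ − ⟨E⟩²)/(kT)² = (0.000183884 − 0.0000158839)/0.000190440 = 0.8822.

0.8822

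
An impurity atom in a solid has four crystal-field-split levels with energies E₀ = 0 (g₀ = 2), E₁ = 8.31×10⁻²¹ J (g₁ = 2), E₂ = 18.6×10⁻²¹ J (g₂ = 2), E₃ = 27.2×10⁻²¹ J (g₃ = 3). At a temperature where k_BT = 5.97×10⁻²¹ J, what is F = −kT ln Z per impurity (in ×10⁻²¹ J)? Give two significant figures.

-5.7 ×10⁻²¹ J

Eᵢ/kT = 0, 1.392, 3.116, 4.556.
Z = Σ gᵢe^(−Eᵢ/kT) = 2·e^(−0) + 2·e^(−1.392) + 2·e^(−3.116) + 3·e^(−4.556) = 2.000 + 0.4972 + 0.08867 + 0.03151 = 2.617.
F = −kT ln Z = −5.97 × ln(2.617) = −5.97 × 0.9620 = -5.7 ×10⁻²¹ J.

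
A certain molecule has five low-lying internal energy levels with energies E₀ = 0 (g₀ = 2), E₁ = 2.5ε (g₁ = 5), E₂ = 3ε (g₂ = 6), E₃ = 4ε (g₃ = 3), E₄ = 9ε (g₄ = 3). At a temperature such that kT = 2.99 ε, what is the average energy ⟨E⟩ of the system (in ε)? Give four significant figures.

Eᵢ/kT = 0, 0.836120, 1.00334, 1.33779, 3.01003.
Z = Σ gᵢe^(−Eᵢ/kT) = 2·e^(−0) + 5·e^(−0.836120) + 6·e^(−1.00334) + 3·e^(−1.33779) + 3·e^(−3.01003) = 2.00000 + 2.16694 + 2.19992 + 0.787275 + 0.147871 = 7.30201.
⟨E⟩ = Σ Eᵢ gᵢe^(−Eᵢ/kT) / Z = (0·2.00000 + 2.5·2.16694 + 3·2.19992 + 4·0.787275 + 9·0.147871) / 7.30201 = 2.259 ε.

2.259 ε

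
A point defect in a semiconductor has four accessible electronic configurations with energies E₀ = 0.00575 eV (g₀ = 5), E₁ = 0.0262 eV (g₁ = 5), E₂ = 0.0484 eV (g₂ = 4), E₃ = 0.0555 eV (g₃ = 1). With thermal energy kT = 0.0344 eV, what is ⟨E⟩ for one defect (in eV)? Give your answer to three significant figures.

Eᵢ/kT = 0.16715, 0.76163, 1.4070, 1.6134.
Z = Σ gᵢe^(−Eᵢ/kT) = 5·e^(−0.16715) + 5·e^(−0.76163) + 4·e^(−1.4070) + 1·e^(−1.6134) = 4.2304 + 2.3345 + 0.97951 + 0.19921 = 7.7436.
⟨E⟩ = Σ Eᵢ gᵢe^(−Eᵢ/kT) / Z = (0.00575·4.2304 + 0.0262·2.3345 + 0.0484·0.97951 + 0.0555·0.19921) / 7.7436 = 0.0186 eV.

0.0186 eV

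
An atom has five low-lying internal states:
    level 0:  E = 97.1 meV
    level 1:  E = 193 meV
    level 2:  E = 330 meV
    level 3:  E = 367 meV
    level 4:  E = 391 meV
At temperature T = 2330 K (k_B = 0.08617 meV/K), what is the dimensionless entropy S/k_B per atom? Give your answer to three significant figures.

1.44

k_BT = 0.08617 × 2330 K = 200.78 meV.
Eᵢ/kT = 0.48361, 0.96125, 1.6436, 1.8279, 1.9474.
Z = Σ e^(−Eᵢ/kT) = e^(−0.48361) + e^(−0.96125) + e^(−1.6436) + e^(−1.8279) + e^(−1.9474) = 0.61655 + 0.38241 + 0.19328 + 0.16075 + 0.14264 = 1.4956.
⟨E⟩ = Σ EᵢPᵢ = 208.76 meV.
S/k_B = ln Z + ⟨E⟩/kT = ln(1.4956) + 208.76/200.78 = 0.40253 + 1.0397 = 1.44.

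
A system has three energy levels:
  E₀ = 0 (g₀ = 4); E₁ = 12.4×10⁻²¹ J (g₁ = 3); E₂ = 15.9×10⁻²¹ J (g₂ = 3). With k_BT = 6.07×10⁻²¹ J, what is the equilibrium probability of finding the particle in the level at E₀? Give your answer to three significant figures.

Eᵢ/kT = 0, 2.0428, 2.6194.
Z = Σ gᵢe^(−Eᵢ/kT) = 4·e^(−0) + 3·e^(−2.0428) + 3·e^(−2.6194) = 4.0000 + 0.38900 + 0.21854 = 4.6075.
P₀ = g₀ e^(−E₀/kT) / Z = 4.0000/4.6075 = 0.868.

0.868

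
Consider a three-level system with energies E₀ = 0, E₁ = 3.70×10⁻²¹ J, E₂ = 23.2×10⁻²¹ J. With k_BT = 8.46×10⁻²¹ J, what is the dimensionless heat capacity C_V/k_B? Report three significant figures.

0.283

Eᵢ/kT = 0, 0.43735, 2.7423.
Z = Σ e^(−Eᵢ/kT) = e^(−0) + e^(−0.43735) + e^(−2.7423) = 1.0000 + 0.64575 + 0.064422 = 1.7102.
⟨E⟩ = 2.2710, ⟨E²⟩ = 25.444.
C_V/k_B = (⟨E²⟩ − ⟨E⟩²)/(kT)² = (25.444 − 5.1574)/71.572 = 0.283.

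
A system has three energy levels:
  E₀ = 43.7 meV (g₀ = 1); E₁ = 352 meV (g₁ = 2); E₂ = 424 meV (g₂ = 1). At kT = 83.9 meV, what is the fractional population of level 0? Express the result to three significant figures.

0.942

Eᵢ/kT = 0.52086, 4.1955, 5.0536.
Z = Σ gᵢe^(−Eᵢ/kT) = 1·e^(−0.52086) + 2·e^(−4.1955) + 1·e^(−5.0536) = 0.59401 + 0.030126 + 0.0063863 = 0.63052.
P₀ = g₀ e^(−E₀/kT) / Z = 0.59401/0.63052 = 0.942.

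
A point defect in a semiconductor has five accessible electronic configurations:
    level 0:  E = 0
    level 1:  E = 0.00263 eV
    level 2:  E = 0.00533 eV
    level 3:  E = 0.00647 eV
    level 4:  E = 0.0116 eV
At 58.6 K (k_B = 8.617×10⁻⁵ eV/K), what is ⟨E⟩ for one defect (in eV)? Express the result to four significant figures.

0.002750 eV

k_BT = 8.617×10⁻⁵ × 58.6 K = 0.00504956 eV.
Eᵢ/kT = 0, 0.520837, 1.05554, 1.28130, 2.29723.
Z = Σ e^(−Eᵢ/kT) = e^(−0) + e^(−0.520837) + e^(−1.05554) + e^(−1.28130) + e^(−2.29723) = 1.00000 + 0.594023 + 0.348004 + 0.277676 + 0.100537 = 2.32024.
⟨E⟩ = Σ Eᵢ e^(−Eᵢ/kT) / Z = (0·1.00000 + 0.00263·0.594023 + 0.00533·0.348004 + 0.00647·0.277676 + 0.0116·0.100537) / 2.32024 = 0.002750 eV.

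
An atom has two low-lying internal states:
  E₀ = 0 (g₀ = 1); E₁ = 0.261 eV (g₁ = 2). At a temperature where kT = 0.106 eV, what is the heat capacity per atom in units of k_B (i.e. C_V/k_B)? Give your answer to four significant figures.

0.7544

Eᵢ/kT = 0, 2.46226.
Z = Σ gᵢe^(−Eᵢ/kT) = 1·e^(−0) + 2·e^(−2.46226) = 1.00000 + 0.170484 = 1.17048.
⟨E⟩ = 0.0380155 eV, ⟨E²⟩ = 0.00992203 eV².
C_V/k_B = (⟨E²⟩ − ⟨E⟩²)/(kT)² = (0.00992203 − 0.00144518)/0.0112360 = 0.7544.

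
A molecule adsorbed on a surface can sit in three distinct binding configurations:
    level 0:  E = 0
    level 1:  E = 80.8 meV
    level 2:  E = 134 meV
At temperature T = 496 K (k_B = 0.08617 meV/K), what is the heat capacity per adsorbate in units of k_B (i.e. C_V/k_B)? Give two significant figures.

0.68

k_BT = 0.08617 × 496 K = 42.74 meV.
Eᵢ/kT = 0, 1.891, 3.135.
Z = Σ e^(−Eᵢ/kT) = e^(−0) + e^(−1.891) + e^(−3.135) = 1.000 + 0.1509 + 0.04350 = 1.194.
⟨E⟩ = 15.09 meV, ⟨E²⟩ = 1479 meV².
C_V/k_B = (⟨E²⟩ − ⟨E⟩²)/(kT)² = (1479 − 227.7)/1827 = 0.68.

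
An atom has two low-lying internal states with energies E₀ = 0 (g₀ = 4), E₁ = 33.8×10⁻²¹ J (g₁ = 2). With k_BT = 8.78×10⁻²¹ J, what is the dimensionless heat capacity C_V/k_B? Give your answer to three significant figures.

0.154

Eᵢ/kT = 0, 3.8497.
Z = Σ gᵢe^(−Eᵢ/kT) = 4·e^(−0) + 2·e^(−3.8497) = 4.0000 + 0.042572 = 4.0426.
⟨E⟩ = 0.35594, ⟨E²⟩ = 12.031.
C_V/k_B = (⟨E²⟩ − ⟨E⟩²)/(kT)² = (12.031 − 0.12669)/77.088 = 0.154.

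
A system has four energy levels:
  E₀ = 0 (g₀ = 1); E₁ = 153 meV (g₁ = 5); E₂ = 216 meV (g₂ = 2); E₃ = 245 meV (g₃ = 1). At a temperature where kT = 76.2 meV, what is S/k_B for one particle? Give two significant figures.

Eᵢ/kT = 0, 2.008, 2.835, 3.215.
Z = Σ gᵢe^(−Eᵢ/kT) = 1·e^(−0) + 5·e^(−2.008) + 2·e^(−2.835) + 1·e^(−3.215) = 1.000 + 0.6713 + 0.1174 + 0.04016 = 1.829.
⟨E⟩ = Σ EᵢPᵢ = 75.40 meV.
S/k_B = ln Z + ⟨E⟩/kT = ln(1.829) + 75.40/76.2 = 0.6038 + 0.9895 = 1.6.

1.6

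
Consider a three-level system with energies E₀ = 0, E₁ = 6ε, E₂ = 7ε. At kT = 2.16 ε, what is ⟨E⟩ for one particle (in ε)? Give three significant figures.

0.587 ε

Eᵢ/kT = 0, 2.7778, 3.2407.
Z = Σ e^(−Eᵢ/kT) = e^(−0) + e^(−2.7778) + e^(−3.2407) = 1.0000 + 0.062175 + 0.039136 = 1.1013.
⟨E⟩ = Σ Eᵢ e^(−Eᵢ/kT) / Z = (0·1.0000 + 6·0.062175 + 7·0.039136) / 1.1013 = 0.587 ε.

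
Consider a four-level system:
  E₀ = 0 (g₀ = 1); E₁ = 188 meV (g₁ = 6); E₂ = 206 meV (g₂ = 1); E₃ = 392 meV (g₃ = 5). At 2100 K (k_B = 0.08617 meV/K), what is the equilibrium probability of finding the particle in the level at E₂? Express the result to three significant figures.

0.0798

k_BT = 0.08617 × 2100 K = 180.96 meV.
Eᵢ/kT = 0, 1.0389, 1.1384, 2.1662.
Z = Σ gᵢe^(−Eᵢ/kT) = 1·e^(−0) + 6·e^(−1.0389) + 1·e^(−1.1384) + 5·e^(−2.1662) = 1.0000 + 2.1231 + 0.32033 + 0.57306 = 4.0165.
P₂ = g₂ e^(−E₂/kT) / Z = 0.32033/4.0165 = 0.0798.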